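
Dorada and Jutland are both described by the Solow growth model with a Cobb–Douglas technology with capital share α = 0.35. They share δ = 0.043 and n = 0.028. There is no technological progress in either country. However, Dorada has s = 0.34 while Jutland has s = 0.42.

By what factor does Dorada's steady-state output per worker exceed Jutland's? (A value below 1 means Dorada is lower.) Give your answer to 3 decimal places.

Steady-state y* = [s/(n + δ)]^(α/(1−α)), so the ratio is [ (s_D/(n + δ)_D) / (s_J/(n + δ)_J) ]^0.5385.
s_D/(n + δ)_D = 0.34/0.071 = 4.7887; s_J/(n + δ)_J = 0.42/0.071 = 5.9155.
Ratio = (4.7887/5.9155)^0.5385 = 0.8095^0.5385 ≈ 0.8924

ratio ≈ 0.892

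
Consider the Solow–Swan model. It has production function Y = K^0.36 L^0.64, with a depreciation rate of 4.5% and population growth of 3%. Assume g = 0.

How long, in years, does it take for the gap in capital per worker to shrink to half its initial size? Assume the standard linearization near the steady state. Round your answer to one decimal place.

about 14.4 years

Near the steady state the convergence rate is λ = (1 − α)(n + δ).
λ = (1 − 0.36) × 0.075 = 0.64 × 0.075 = 0.0480
Half-life = ln 2 / λ = 0.6931 / 0.0480 ≈ 14.44 years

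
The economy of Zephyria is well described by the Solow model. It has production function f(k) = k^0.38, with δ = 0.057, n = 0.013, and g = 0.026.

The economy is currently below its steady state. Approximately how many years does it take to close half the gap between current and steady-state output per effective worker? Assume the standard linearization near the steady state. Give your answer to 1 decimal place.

Near the steady state the convergence rate is λ = (1 − α)(n + g + δ).
λ = (1 − 0.38) × 0.096 = 0.62 × 0.096 = 0.05952
Half-life = ln 2 / λ = 0.6931 / 0.05952 ≈ 11.64 years

about 11.6 years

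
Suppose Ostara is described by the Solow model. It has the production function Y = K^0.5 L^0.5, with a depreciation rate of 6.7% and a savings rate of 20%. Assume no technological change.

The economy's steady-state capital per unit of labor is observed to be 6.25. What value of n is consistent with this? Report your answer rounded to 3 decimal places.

n ≈ 0.013

At the steady state, Δk = 0, so s·k^α = (n + δ)·k.
So s / (n + δ) = (k*)^(1−α) = 6.25^0.5 = 2.5000.
Therefore n + δ = s / 2.5000 = 0.20 / 2.5000 = 0.0800, so n = 0.0800 − 0.067 = 0.0130.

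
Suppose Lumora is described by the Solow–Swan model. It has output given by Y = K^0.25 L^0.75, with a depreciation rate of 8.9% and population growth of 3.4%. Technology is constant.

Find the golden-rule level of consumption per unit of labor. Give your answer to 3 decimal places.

At the golden rule, f'(k) = n + δ, so α·k^(α−1) = n + δ and k_gold = (α/(n + δ))^(1/(1−α)).
k_gold = (0.25/0.123)^(1/0.75) = 2.0325^1.3333 ≈ 2.5745
c_gold = f(k_gold) − (n + δ)·k_gold = 1.2667 − 0.123×2.5745 ≈ 0.9500

c_gold ≈ 0.950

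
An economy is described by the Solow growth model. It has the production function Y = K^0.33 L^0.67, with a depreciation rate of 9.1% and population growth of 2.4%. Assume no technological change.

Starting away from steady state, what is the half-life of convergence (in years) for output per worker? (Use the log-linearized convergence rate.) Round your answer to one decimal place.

Near the steady state the convergence rate is λ = (1 − α)(n + δ).
λ = (1 − 0.33) × 0.115 = 0.67 × 0.115 = 0.07705
Half-life = ln 2 / λ = 0.6931 / 0.07705 ≈ 9.00 years

t_½ ≈ 9.0 years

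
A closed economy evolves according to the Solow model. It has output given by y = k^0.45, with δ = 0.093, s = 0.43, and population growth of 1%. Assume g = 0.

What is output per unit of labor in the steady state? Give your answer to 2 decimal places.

y* = 3.22

Steady state requires s·f(k) = (n + δ)·k, i.e. s·k^α = (n + δ)·k.
Rearranging, k^(1−α) = s / (n + δ).
k^0.55 = 0.43 / (0.010 + 0.093) = 0.43 / 0.103 = 4.1748
k* = 4.1748^(1/0.55) ≈ 13.4409
y* = (k*)^α = 13.4409^0.45 ≈ 3.2195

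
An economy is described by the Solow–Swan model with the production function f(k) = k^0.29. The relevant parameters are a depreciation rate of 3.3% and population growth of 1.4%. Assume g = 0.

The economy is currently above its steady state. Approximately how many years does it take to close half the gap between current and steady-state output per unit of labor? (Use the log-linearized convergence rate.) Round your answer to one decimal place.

Near the steady state the convergence rate is λ = (1 − α)(n + δ).
λ = (1 − 0.29) × 0.047 = 0.71 × 0.047 = 0.03337
Half-life = ln 2 / λ = 0.6931 / 0.03337 ≈ 20.77 years

about 20.8 years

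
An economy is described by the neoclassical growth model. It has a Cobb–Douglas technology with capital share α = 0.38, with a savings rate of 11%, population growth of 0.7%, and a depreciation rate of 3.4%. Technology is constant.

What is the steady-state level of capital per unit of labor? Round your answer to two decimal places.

In steady state, investment equals break-even investment: s·k^α = (n + δ)·k.
Rearranging, k^(1−α) = s / (n + δ).
k^0.62 = 0.11 / (0.007 + 0.034) = 0.11 / 0.041 = 2.6829
k* = 2.6829^(1/0.62) ≈ 4.9124

k* ≈ 4.91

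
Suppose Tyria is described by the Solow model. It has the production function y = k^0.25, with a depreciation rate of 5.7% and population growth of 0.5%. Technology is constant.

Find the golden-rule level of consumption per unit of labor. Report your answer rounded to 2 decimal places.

c_gold ≈ 1.19

At the golden rule, f'(k) = n + δ, so α·k^(α−1) = n + δ and k_gold = (α/(n + δ))^(1/(1−α)).
k_gold = (0.25/0.062)^(1/0.75) = 4.0323^1.3333 ≈ 6.4178
c_gold = f(k_gold) − (n + δ)·k_gold = 1.5916 − 0.062×6.4178 ≈ 1.1937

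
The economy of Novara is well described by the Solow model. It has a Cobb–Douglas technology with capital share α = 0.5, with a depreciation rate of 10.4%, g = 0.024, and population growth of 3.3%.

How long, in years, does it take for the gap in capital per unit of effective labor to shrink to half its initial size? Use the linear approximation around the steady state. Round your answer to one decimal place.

Near the steady state the convergence rate is λ = (1 − α)(n + g + δ).
λ = (1 − 0.5) × 0.161 = 0.5 × 0.161 = 0.0805
Half-life = ln 2 / λ = 0.6931 / 0.0805 ≈ 8.61 years

half-life ≈ 8.6 years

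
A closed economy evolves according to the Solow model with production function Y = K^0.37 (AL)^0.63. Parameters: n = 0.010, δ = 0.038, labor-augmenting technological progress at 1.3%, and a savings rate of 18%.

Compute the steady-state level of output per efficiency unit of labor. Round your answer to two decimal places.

In steady state, investment equals break-even investment: s·k^α = (n + g + δ)·k.
Dividing both sides by k: k^(1−α) = s / (n + g + δ).
k^0.63 = 0.18 / (0.010 + 0.013 + 0.038) = 0.18 / 0.061 = 2.9508
k* = 2.9508^(1/0.63) ≈ 5.5710
y* = (k*)^α = 5.5710^0.37 ≈ 1.8880

y* = 1.89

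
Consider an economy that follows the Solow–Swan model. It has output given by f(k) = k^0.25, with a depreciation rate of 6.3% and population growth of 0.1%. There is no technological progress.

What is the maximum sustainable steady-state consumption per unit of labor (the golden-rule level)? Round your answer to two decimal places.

At the golden rule, f'(k) = n + δ, so α·k^(α−1) = n + δ and k_gold = (α/(n + δ))^(1/(1−α)).
k_gold = (0.25/0.064)^(1/0.75) = 3.9063^1.3333 ≈ 6.1518
c_gold = f(k_gold) − (n + δ)·k_gold = 1.5749 − 0.064×6.1518 ≈ 1.1812

c_gold ≈ 1.18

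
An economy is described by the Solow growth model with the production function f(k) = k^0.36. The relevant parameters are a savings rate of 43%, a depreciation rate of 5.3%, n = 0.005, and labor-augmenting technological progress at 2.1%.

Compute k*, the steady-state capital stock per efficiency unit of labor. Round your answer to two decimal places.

Steady state requires s·f(k) = (n + g + δ)·k, i.e. s·k^α = (n + g + δ)·k.
Dividing both sides by k: k^(1−α) = s / (n + g + δ).
k^0.64 = 0.43 / (0.005 + 0.021 + 0.053) = 0.43 / 0.079 = 5.4430
k* = 5.4430^(1/0.64) ≈ 14.1172

k* ≈ 14.12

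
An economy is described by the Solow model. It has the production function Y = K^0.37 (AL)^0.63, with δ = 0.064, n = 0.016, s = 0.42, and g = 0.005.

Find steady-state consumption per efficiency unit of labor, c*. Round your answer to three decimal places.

c* = 1.482

At the steady state, Δk = 0, so s·k^α = (n + g + δ)·k.
Rearranging, k^(1−α) = s / (n + g + δ).
k^0.63 = 0.42 / (0.016 + 0.005 + 0.064) = 0.42 / 0.085 = 4.9412
k* = 4.9412^(1/0.63) ≈ 12.6276
y* = (k*)^α = 12.6276^0.37 ≈ 2.5556
c* = (1 − s)·y* = (1 − 0.42) × 2.5556 ≈ 1.4822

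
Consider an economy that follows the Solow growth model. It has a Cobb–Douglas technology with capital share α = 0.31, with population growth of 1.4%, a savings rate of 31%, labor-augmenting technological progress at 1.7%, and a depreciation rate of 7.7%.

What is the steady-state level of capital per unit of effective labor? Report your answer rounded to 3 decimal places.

In steady state, investment equals break-even investment: s·k^α = (n + g + δ)·k.
Dividing both sides by k: k^(1−α) = s / (n + g + δ).
k^0.69 = 0.31 / (0.014 + 0.017 + 0.077) = 0.31 / 0.108 = 2.8704
k* = 2.8704^(1/0.69) ≈ 4.6098

k* ≈ 4.610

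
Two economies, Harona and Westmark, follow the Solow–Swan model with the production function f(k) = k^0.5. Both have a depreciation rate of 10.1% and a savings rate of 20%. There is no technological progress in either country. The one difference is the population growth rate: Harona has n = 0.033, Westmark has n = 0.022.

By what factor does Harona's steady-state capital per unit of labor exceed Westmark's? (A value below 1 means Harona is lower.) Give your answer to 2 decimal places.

k*_H / k*_W ≈ 0.84

Steady-state k* = [s/(n + δ)]^(1/(1−α)), so the ratio is [ (s_H/(n + δ)_H) / (s_W/(n + δ)_W) ]^2.
s_H/(n + δ)_H = 0.20/0.134 = 1.4925; s_W/(n + δ)_W = 0.20/0.123 = 1.6260.
Ratio = (1.4925/1.6260)^2 = 0.9179^2 ≈ 0.8425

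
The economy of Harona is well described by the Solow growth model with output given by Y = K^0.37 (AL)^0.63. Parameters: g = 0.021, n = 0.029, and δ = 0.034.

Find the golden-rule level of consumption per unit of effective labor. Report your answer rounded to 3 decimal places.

At the golden rule, f'(k) = n + g + δ, so α·k^(α−1) = n + g + δ and k_gold = (α/(n + g + δ))^(1/(1−α)).
k_gold = (0.37/0.084)^(1/0.63) = 4.4048^1.5873 ≈ 10.5221
c_gold = f(k_gold) − (n + g + δ)·k_gold = 2.3888 − 0.084×10.5221 ≈ 1.5049

c_gold ≈ 1.505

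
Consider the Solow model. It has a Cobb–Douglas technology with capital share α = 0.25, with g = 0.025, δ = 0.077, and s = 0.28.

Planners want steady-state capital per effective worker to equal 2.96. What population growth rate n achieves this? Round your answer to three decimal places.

n ≈ 0.022

At the steady state, Δk = 0, so s·k^α = (n + g + δ)·k.
So s / (n + g + δ) = (k*)^(1−α) = 2.96^0.75 = 2.2567.
Therefore n + g + δ = s / 2.2567 = 0.28 / 2.2567 = 0.1241, so n = 0.1241 − 0.102 = 0.0221.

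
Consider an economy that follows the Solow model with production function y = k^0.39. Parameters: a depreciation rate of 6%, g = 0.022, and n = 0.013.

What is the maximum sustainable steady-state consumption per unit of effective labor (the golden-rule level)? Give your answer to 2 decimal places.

At the golden rule, f'(k) = n + g + δ, so α·k^(α−1) = n + g + δ and k_gold = (α/(n + g + δ))^(1/(1−α)).
k_gold = (0.39/0.095)^(1/0.61) = 4.1053^1.6393 ≈ 10.1264
c_gold = f(k_gold) − (n + g + δ)·k_gold = 2.4668 − 0.095×10.1264 ≈ 1.5048

c_gold ≈ 1.50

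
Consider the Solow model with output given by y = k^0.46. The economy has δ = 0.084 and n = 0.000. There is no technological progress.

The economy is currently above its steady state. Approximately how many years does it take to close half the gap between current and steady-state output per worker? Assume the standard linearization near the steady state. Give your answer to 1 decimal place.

about 15.3 years

Near the steady state the convergence rate is λ = (1 − α)(n + δ).
λ = (1 − 0.46) × 0.084 = 0.54 × 0.084 = 0.04536
Half-life = ln 2 / λ = 0.6931 / 0.04536 ≈ 15.28 years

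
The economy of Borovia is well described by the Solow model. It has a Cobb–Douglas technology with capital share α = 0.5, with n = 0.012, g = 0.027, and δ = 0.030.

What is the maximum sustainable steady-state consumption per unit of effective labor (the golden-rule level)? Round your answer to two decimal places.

c_gold ≈ 3.62

At the golden rule, f'(k) = n + g + δ, so α·k^(α−1) = n + g + δ and k_gold = (α/(n + g + δ))^(1/(1−α)).
k_gold = (0.5/0.069)^(1/0.5) = 7.2464^2 ≈ 52.5103
c_gold = f(k_gold) − (n + g + δ)·k_gold = 7.2464 − 0.069×52.5103 ≈ 3.6232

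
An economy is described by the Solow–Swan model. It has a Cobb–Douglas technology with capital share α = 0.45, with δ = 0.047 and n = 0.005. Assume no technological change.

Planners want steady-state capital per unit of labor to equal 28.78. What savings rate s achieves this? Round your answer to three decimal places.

s ≈ 0.330

At the steady state, Δk = 0, so s·k^α = (n + δ)·k.
So s / (n + δ) = (k*)^(1−α) = 28.78^0.55 = 6.3460.
Therefore s = 6.3460 × (n + δ) = 6.3460 × 0.052 = 0.3300.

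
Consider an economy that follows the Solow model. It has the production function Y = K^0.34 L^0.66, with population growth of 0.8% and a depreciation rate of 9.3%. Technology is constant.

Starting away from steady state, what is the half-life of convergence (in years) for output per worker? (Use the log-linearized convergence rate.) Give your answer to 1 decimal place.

half-life ≈ 10.4 years

Near the steady state the convergence rate is λ = (1 − α)(n + δ).
λ = (1 − 0.34) × 0.101 = 0.66 × 0.101 = 0.06666
Half-life = ln 2 / λ = 0.6931 / 0.06666 ≈ 10.40 years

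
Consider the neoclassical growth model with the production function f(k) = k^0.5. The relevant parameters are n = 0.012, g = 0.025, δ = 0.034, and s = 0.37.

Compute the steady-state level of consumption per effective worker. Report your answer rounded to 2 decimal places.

c* ≈ 3.28

Steady state requires s·f(k) = (n + g + δ)·k, i.e. s·k^α = (n + g + δ)·k.
Dividing both sides by k: k^(1−α) = s / (n + g + δ).
k^0.5 = 0.37 / (0.012 + 0.025 + 0.034) = 0.37 / 0.071 = 5.2113
k* = 5.2113^(1/0.5) ≈ 27.1576
y* = (k*)^α = 27.1576^0.5 ≈ 5.2113
c* = (1 − s)·y* = (1 − 0.37) × 5.2113 ≈ 3.2831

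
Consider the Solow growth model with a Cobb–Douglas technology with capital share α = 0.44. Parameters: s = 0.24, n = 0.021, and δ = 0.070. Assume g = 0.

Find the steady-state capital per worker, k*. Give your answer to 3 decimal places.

k* = 5.651

At the steady state, Δk = 0, so s·k^α = (n + δ)·k.
Rearranging, k^(1−α) = s / (n + δ).
k^0.56 = 0.24 / (0.021 + 0.070) = 0.24 / 0.091 = 2.6374
k* = 2.6374^(1/0.56) ≈ 5.6507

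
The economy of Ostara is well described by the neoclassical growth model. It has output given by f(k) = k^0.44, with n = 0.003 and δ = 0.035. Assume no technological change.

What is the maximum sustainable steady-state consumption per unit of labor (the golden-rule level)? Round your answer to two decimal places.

At the golden rule, f'(k) = n + δ, so α·k^(α−1) = n + δ and k_gold = (α/(n + δ))^(1/(1−α)).
k_gold = (0.44/0.038)^(1/0.56) = 11.5789^1.7857 ≈ 79.3215
c_gold = f(k_gold) − (n + δ)·k_gold = 6.8507 − 0.038×79.3215 ≈ 3.8365

c_gold ≈ 3.84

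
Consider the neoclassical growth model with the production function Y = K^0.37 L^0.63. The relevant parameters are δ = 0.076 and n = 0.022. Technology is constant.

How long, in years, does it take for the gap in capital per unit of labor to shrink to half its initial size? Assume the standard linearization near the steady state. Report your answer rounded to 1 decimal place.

t_½ ≈ 11.2 years

Near the steady state the convergence rate is λ = (1 − α)(n + δ).
λ = (1 − 0.37) × 0.098 = 0.63 × 0.098 = 0.06174
Half-life = ln 2 / λ = 0.6931 / 0.06174 ≈ 11.23 years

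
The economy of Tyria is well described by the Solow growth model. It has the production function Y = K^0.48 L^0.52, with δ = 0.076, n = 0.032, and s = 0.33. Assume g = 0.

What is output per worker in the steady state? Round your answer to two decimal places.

At the steady state, Δk = 0, so s·k^α = (n + δ)·k.
Dividing both sides by k: k^(1−α) = s / (n + δ).
k^0.52 = 0.33 / (0.032 + 0.076) = 0.33 / 0.108 = 3.0556
k* = 3.0556^(1/0.52) ≈ 8.5680
y* = (k*)^α = 8.5680^0.48 ≈ 2.8040

y* = 2.80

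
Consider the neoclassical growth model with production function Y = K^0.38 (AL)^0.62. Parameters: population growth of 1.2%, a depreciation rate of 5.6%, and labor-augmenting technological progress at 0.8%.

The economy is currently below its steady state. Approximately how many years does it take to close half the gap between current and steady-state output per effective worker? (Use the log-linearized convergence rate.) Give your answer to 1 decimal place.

t_½ ≈ 14.7 years

Near the steady state the convergence rate is λ = (1 − α)(n + g + δ).
λ = (1 − 0.38) × 0.076 = 0.62 × 0.076 = 0.04712
Half-life = ln 2 / λ = 0.6931 / 0.04712 ≈ 14.71 years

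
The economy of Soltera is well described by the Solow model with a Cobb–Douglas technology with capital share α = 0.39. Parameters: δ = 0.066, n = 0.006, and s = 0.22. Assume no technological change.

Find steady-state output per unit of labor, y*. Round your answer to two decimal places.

Steady state requires s·f(k) = (n + δ)·k, i.e. s·k^α = (n + δ)·k.
Dividing both sides by k: k^(1−α) = s / (n + δ).
k^0.61 = 0.22 / (0.006 + 0.066) = 0.22 / 0.072 = 3.0556
k* = 3.0556^(1/0.61) ≈ 6.2408
y* = (k*)^α = 6.2408^0.39 ≈ 2.0424

y* ≈ 2.04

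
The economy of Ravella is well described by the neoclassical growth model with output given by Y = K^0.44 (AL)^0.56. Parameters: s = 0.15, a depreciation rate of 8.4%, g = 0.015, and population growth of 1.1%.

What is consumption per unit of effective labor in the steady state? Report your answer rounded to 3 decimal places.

c* = 1.085

At the steady state, Δk = 0, so s·k^α = (n + g + δ)·k.
Dividing both sides by k: k^(1−α) = s / (n + g + δ).
k^0.56 = 0.15 / (0.011 + 0.015 + 0.084) = 0.15 / 0.110 = 1.3636
k* = 1.3636^(1/0.56) ≈ 1.7399
y* = (k*)^α = 1.7399^0.44 ≈ 1.2759
c* = (1 − s)·y* = (1 − 0.15) × 1.2759 ≈ 1.0845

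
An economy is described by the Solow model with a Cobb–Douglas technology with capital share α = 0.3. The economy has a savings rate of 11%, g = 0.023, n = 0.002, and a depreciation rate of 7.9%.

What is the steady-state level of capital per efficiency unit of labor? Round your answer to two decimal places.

Steady state requires s·f(k) = (n + g + δ)·k, i.e. s·k^α = (n + g + δ)·k.
Dividing both sides by k: k^(1−α) = s / (n + g + δ).
k^0.7 = 0.11 / (0.002 + 0.023 + 0.079) = 0.11 / 0.104 = 1.0577
k* = 1.0577^(1/0.7) ≈ 1.0834

k* = 1.08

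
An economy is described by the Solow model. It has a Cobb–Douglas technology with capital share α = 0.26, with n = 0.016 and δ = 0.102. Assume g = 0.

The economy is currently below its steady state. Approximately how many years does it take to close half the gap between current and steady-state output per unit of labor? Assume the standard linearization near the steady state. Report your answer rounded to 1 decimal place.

t_½ ≈ 7.9 years

Near the steady state the convergence rate is λ = (1 − α)(n + δ).
λ = (1 − 0.26) × 0.118 = 0.74 × 0.118 = 0.08732
Half-life = ln 2 / λ = 0.6931 / 0.08732 ≈ 7.94 years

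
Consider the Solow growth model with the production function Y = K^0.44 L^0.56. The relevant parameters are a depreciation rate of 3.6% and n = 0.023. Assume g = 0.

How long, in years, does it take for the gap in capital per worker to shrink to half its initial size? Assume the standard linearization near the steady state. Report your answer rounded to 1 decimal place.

t_½ ≈ 21.0 years

Near the steady state the convergence rate is λ = (1 − α)(n + δ).
λ = (1 − 0.44) × 0.059 = 0.56 × 0.059 = 0.03304
Half-life = ln 2 / λ = 0.6931 / 0.03304 ≈ 20.98 years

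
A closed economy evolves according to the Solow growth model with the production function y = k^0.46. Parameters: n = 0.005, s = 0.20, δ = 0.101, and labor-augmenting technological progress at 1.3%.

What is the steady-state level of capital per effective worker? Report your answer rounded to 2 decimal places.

k* = 2.62

Steady state requires s·f(k) = (n + g + δ)·k, i.e. s·k^α = (n + g + δ)·k.
Rearranging, k^(1−α) = s / (n + g + δ).
k^0.54 = 0.20 / (0.005 + 0.013 + 0.101) = 0.20 / 0.119 = 1.6807
k* = 1.6807^(1/0.54) ≈ 2.6156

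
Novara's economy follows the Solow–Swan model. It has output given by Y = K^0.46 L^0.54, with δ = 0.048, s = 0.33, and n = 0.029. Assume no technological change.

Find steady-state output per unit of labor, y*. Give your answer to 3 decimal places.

y* = 3.455

At the steady state, Δk = 0, so s·k^α = (n + δ)·k.
Dividing both sides by k: k^(1−α) = s / (n + δ).
k^0.54 = 0.33 / (0.029 + 0.048) = 0.33 / 0.077 = 4.2857
k* = 4.2857^(1/0.54) ≈ 14.8051
y* = (k*)^α = 14.8051^0.46 ≈ 3.4545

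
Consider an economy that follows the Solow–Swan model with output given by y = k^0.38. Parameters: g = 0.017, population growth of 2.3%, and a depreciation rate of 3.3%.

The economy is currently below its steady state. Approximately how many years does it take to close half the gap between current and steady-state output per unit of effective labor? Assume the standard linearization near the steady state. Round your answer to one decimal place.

Near the steady state the convergence rate is λ = (1 − α)(n + g + δ).
λ = (1 − 0.38) × 0.073 = 0.62 × 0.073 = 0.04526
Half-life = ln 2 / λ = 0.6931 / 0.04526 ≈ 15.31 years

half-life ≈ 15.3 years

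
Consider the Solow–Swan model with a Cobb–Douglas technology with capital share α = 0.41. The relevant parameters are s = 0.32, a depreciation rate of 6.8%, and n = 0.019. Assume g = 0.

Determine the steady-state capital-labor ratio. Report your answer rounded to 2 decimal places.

Steady state requires s·f(k) = (n + δ)·k, i.e. s·k^α = (n + δ)·k.
Dividing both sides by k: k^(1−α) = s / (n + δ).
k^0.59 = 0.32 / (0.019 + 0.068) = 0.32 / 0.087 = 3.6782
k* = 3.6782^(1/0.59) ≈ 9.0929

k* = 9.09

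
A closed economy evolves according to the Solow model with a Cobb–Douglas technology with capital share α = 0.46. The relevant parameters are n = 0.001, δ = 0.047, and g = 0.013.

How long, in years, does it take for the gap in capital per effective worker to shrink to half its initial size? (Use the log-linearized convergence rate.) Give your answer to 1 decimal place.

half-life ≈ 21.0 years

Near the steady state the convergence rate is λ = (1 − α)(n + g + δ).
λ = (1 − 0.46) × 0.061 = 0.54 × 0.061 = 0.03294
Half-life = ln 2 / λ = 0.6931 / 0.03294 ≈ 21.04 years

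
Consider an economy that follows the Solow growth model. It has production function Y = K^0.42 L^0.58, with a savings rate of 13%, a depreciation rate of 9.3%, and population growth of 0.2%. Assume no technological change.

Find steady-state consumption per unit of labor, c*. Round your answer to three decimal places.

Steady state requires s·f(k) = (n + δ)·k, i.e. s·k^α = (n + δ)·k.
Dividing both sides by k: k^(1−α) = s / (n + δ).
k^0.58 = 0.13 / (0.002 + 0.093) = 0.13 / 0.095 = 1.3684
k* = 1.3684^(1/0.58) ≈ 1.7173
y* = (k*)^α = 1.7173^0.42 ≈ 1.2550
c* = (1 − s)·y* = (1 − 0.13) × 1.2550 ≈ 1.0919

c* = 1.092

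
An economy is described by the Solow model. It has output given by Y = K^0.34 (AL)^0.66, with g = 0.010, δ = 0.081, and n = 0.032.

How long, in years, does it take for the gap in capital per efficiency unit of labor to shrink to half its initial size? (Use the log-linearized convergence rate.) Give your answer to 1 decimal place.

half-life ≈ 8.5 years

Near the steady state the convergence rate is λ = (1 − α)(n + g + δ).
λ = (1 − 0.34) × 0.123 = 0.66 × 0.123 = 0.08118
Half-life = ln 2 / λ = 0.6931 / 0.08118 ≈ 8.54 years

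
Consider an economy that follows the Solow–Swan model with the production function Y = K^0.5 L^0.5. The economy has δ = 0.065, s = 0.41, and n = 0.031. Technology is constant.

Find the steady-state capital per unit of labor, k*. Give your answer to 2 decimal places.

k* = 18.24

Steady state requires s·f(k) = (n + δ)·k, i.e. s·k^α = (n + δ)·k.
Rearranging, k^(1−α) = s / (n + δ).
k^0.5 = 0.41 / (0.031 + 0.065) = 0.41 / 0.096 = 4.2708
k* = 4.2708^(1/0.5) ≈ 18.2397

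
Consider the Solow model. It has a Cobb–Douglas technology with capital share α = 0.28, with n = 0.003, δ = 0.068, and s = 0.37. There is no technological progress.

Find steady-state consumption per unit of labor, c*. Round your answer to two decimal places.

Steady state requires s·f(k) = (n + δ)·k, i.e. s·k^α = (n + δ)·k.
Dividing both sides by k: k^(1−α) = s / (n + δ).
k^0.72 = 0.37 / (0.003 + 0.068) = 0.37 / 0.071 = 5.2113
k* = 5.2113^(1/0.72) ≈ 9.9028
y* = (k*)^α = 9.9028^0.28 ≈ 1.9003
c* = (1 − s)·y* = (1 − 0.37) × 1.9003 ≈ 1.1972

c* = 1.20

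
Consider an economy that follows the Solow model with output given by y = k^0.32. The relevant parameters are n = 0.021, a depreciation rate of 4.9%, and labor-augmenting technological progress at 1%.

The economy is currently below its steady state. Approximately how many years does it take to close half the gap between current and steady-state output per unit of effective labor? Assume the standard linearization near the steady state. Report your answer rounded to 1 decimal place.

Near the steady state the convergence rate is λ = (1 − α)(n + g + δ).
λ = (1 − 0.32) × 0.080 = 0.68 × 0.080 = 0.0544
Half-life = ln 2 / λ = 0.6931 / 0.0544 ≈ 12.74 years

half-life ≈ 12.7 years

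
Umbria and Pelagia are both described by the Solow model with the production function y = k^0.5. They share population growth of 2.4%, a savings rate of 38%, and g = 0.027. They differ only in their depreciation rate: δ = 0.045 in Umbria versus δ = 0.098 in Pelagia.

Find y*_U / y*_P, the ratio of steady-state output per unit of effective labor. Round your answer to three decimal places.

y*_U / y*_P ≈ 1.552

Steady-state y* = [s/(n + g + δ)]^(α/(1−α)), so the ratio is [ (s_U/(n + g + δ)_U) / (s_P/(n + g + δ)_P) ]^1.
s_U/(n + g + δ)_U = 0.38/0.096 = 3.9583; s_P/(n + g + δ)_P = 0.38/0.149 = 2.5503.
Ratio = (3.9583/2.5503)^1 = 1.5521^1 ≈ 1.5521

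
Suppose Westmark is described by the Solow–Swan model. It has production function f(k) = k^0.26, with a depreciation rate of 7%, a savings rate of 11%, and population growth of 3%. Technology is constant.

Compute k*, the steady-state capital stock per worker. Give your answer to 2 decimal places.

At the steady state, Δk = 0, so s·k^α = (n + δ)·k.
Dividing both sides by k: k^(1−α) = s / (n + δ).
k^0.74 = 0.11 / (0.030 + 0.070) = 0.11 / 0.100 = 1.1000
k* = 1.1000^(1/0.74) ≈ 1.1375

k* ≈ 1.14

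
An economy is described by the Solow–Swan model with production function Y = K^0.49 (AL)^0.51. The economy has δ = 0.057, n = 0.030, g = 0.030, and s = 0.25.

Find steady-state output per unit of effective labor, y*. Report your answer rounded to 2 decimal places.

y* = 2.07

In steady state, investment equals break-even investment: s·k^α = (n + g + δ)·k.
Dividing both sides by k: k^(1−α) = s / (n + g + δ).
k^0.51 = 0.25 / (0.030 + 0.030 + 0.057) = 0.25 / 0.117 = 2.1368
k* = 2.1368^(1/0.51) ≈ 4.4320
y* = (k*)^α = 4.4320^0.49 ≈ 2.0741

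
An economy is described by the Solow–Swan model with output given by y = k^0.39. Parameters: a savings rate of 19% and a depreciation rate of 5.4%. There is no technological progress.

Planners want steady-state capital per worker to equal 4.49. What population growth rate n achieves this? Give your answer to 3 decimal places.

At the steady state, Δk = 0, so s·k^α = (n + δ)·k.
So s / (n + δ) = (k*)^(1−α) = 4.49^0.61 = 2.4996.
Therefore n + δ = s / 2.4996 = 0.19 / 2.4996 = 0.0760, so n = 0.0760 − 0.054 = 0.0220.

n ≈ 0.022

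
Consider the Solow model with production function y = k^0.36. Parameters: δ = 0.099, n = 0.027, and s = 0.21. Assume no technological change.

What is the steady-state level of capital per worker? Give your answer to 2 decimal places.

In steady state, investment equals break-even investment: s·k^α = (n + δ)·k.
Rearranging, k^(1−α) = s / (n + δ).
k^0.64 = 0.21 / (0.027 + 0.099) = 0.21 / 0.126 = 1.6667
k* = 1.6667^(1/0.64) ≈ 2.2215

k* = 2.22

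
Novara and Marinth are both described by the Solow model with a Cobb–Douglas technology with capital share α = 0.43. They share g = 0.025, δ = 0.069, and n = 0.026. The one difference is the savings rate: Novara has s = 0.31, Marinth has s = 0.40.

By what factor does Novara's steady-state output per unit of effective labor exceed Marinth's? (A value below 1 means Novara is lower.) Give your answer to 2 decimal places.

Steady-state y* = [s/(n + g + δ)]^(α/(1−α)), so the ratio is [ (s_N/(n + g + δ)_N) / (s_M/(n + g + δ)_M) ]^0.7544.
s_N/(n + g + δ)_N = 0.31/0.120 = 2.5833; s_M/(n + g + δ)_M = 0.40/0.120 = 3.3333.
Ratio = (2.5833/3.3333)^0.7544 = 0.7750^0.7544 ≈ 0.8251

ratio ≈ 0.83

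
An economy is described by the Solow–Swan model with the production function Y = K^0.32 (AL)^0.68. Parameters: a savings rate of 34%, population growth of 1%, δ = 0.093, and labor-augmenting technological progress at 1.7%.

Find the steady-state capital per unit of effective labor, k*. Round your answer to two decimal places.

k* ≈ 4.63

In steady state, investment equals break-even investment: s·k^α = (n + g + δ)·k.
Dividing both sides by k: k^(1−α) = s / (n + g + δ).
k^0.68 = 0.34 / (0.010 + 0.017 + 0.093) = 0.34 / 0.120 = 2.8333
k* = 2.8333^(1/0.68) ≈ 4.6253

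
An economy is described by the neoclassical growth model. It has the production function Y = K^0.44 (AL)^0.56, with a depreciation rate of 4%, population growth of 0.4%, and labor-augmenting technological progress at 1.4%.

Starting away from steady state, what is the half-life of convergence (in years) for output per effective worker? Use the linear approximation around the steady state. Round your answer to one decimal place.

half-life ≈ 21.3 years

Near the steady state the convergence rate is λ = (1 − α)(n + g + δ).
λ = (1 − 0.44) × 0.058 = 0.56 × 0.058 = 0.03248
Half-life = ln 2 / λ = 0.6931 / 0.03248 ≈ 21.34 years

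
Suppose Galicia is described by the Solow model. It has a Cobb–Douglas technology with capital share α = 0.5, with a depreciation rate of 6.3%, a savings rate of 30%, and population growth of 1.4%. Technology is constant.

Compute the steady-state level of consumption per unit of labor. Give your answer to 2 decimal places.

At the steady state, Δk = 0, so s·k^α = (n + δ)·k.
Dividing both sides by k: k^(1−α) = s / (n + δ).
k^0.5 = 0.30 / (0.014 + 0.063) = 0.30 / 0.077 = 3.8961
k* = 3.8961^(1/0.5) ≈ 15.1796
y* = (k*)^α = 15.1796^0.5 ≈ 3.8961
c* = (1 − s)·y* = (1 − 0.30) × 3.8961 ≈ 2.7273

c* ≈ 2.73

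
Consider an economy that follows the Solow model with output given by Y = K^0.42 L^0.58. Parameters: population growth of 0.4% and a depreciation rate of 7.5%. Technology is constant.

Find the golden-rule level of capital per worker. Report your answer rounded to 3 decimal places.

The golden rule sets f'(k) = n + δ, i.e. α·k^(α−1) = n + δ.
So k^(1−α) = α / (n + δ) = 0.42 / 0.079 = 5.3165.
k_gold = 5.3165^(1/0.58) ≈ 17.8270

k_gold ≈ 17.827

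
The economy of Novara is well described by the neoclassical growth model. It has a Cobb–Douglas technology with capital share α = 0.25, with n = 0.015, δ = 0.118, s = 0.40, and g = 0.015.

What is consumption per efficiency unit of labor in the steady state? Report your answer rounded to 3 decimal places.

c* ≈ 0.836

At the steady state, Δk = 0, so s·k^α = (n + g + δ)·k.
Rearranging, k^(1−α) = s / (n + g + δ).
k^0.75 = 0.40 / (0.015 + 0.015 + 0.118) = 0.40 / 0.148 = 2.7027
k* = 2.7027^(1/0.75) ≈ 3.7647
y* = (k*)^α = 3.7647^0.25 ≈ 1.3929
c* = (1 − s)·y* = (1 − 0.40) × 1.3929 ≈ 0.8357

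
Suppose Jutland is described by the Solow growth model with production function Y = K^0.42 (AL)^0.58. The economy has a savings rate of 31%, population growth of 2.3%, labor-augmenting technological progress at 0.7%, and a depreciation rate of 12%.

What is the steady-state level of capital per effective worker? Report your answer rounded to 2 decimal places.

In steady state, investment equals break-even investment: s·k^α = (n + g + δ)·k.
Rearranging, k^(1−α) = s / (n + g + δ).
k^0.58 = 0.31 / (0.023 + 0.007 + 0.120) = 0.31 / 0.150 = 2.0667
k* = 2.0667^(1/0.58) ≈ 3.4961

k* = 3.50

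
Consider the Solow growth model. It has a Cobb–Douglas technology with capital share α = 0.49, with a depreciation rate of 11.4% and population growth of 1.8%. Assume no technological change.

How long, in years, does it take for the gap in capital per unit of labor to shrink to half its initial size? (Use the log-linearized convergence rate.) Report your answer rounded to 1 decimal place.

Near the steady state the convergence rate is λ = (1 − α)(n + δ).
λ = (1 − 0.49) × 0.132 = 0.51 × 0.132 = 0.06732
Half-life = ln 2 / λ = 0.6931 / 0.06732 ≈ 10.30 years

about 10.3 years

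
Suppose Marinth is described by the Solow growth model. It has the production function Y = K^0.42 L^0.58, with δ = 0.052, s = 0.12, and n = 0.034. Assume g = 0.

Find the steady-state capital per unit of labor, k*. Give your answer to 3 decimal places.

k* = 1.776

At the steady state, Δk = 0, so s·k^α = (n + δ)·k.
Rearranging, k^(1−α) = s / (n + δ).
k^0.58 = 0.12 / (0.034 + 0.052) = 0.12 / 0.086 = 1.3953
k* = 1.3953^(1/0.58) ≈ 1.7759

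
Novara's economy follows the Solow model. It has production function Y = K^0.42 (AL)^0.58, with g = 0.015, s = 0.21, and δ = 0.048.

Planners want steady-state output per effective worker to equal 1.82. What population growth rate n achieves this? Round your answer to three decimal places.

n ≈ 0.029

In steady state, investment equals break-even investment: s·k^α = (n + g + δ)·k.
Since y* = [s/(n + g + δ)]^(α/(1−α)), we have s/(n + g + δ) = (y*)^((1−α)/α) = 1.82^1.381 = 2.2864.
Therefore n + g + δ = s / 2.2864 = 0.21 / 2.2864 = 0.0918, so n = 0.0918 − 0.063 = 0.0288.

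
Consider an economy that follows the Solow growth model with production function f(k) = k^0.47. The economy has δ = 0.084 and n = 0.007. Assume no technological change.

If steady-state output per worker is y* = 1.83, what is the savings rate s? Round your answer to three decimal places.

s ≈ 0.180

In steady state, investment equals break-even investment: s·k^α = (n + δ)·k.
Since y* = [s/(n + δ)]^(α/(1−α)), we have s/(n + δ) = (y*)^((1−α)/α) = 1.83^1.1277 = 1.9768.
Therefore s = 1.9768 × (n + δ) = 1.9768 × 0.091 = 0.1799.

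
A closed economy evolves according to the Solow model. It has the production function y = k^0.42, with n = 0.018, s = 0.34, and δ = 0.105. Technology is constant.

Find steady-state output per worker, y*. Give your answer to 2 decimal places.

y* ≈ 2.09

At the steady state, Δk = 0, so s·k^α = (n + δ)·k.
Dividing both sides by k: k^(1−α) = s / (n + δ).
k^0.58 = 0.34 / (0.018 + 0.105) = 0.34 / 0.123 = 2.7642
k* = 2.7642^(1/0.58) ≈ 5.7720
y* = (k*)^α = 5.7720^0.42 ≈ 2.0881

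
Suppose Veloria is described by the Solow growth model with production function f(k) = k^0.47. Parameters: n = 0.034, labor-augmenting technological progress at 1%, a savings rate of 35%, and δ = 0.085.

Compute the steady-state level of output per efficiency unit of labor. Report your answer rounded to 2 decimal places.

Steady state requires s·f(k) = (n + g + δ)·k, i.e. s·k^α = (n + g + δ)·k.
Dividing both sides by k: k^(1−α) = s / (n + g + δ).
k^0.53 = 0.35 / (0.034 + 0.010 + 0.085) = 0.35 / 0.129 = 2.7132
k* = 2.7132^(1/0.53) ≈ 6.5749
y* = (k*)^α = 6.5749^0.47 ≈ 2.4233

y* ≈ 2.42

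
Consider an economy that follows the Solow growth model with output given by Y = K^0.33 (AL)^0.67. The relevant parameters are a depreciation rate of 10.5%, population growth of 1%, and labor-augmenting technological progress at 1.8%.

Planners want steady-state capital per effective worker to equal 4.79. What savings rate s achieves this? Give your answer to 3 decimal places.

s ≈ 0.380

At the steady state, Δk = 0, so s·k^α = (n + g + δ)·k.
So s / (n + g + δ) = (k*)^(1−α) = 4.79^0.67 = 2.8564.
Therefore s = 2.8564 × (n + g + δ) = 2.8564 × 0.133 = 0.3799.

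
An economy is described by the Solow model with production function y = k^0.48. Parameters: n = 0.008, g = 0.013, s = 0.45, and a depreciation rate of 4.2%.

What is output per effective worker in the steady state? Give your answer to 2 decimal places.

y* = 6.14

Steady state requires s·f(k) = (n + g + δ)·k, i.e. s·k^α = (n + g + δ)·k.
Dividing both sides by k: k^(1−α) = s / (n + g + δ).
k^0.52 = 0.45 / (0.008 + 0.013 + 0.042) = 0.45 / 0.063 = 7.1429
k* = 7.1429^(1/0.52) ≈ 43.8598
y* = (k*)^α = 43.8598^0.48 ≈ 6.1403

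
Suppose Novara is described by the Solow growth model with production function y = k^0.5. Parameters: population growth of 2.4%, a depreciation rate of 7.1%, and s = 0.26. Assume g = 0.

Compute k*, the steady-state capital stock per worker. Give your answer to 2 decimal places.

At the steady state, Δk = 0, so s·k^α = (n + δ)·k.
Dividing both sides by k: k^(1−α) = s / (n + δ).
k^0.5 = 0.26 / (0.024 + 0.071) = 0.26 / 0.095 = 2.7368
k* = 2.7368^(1/0.5) ≈ 7.4901

k* = 7.49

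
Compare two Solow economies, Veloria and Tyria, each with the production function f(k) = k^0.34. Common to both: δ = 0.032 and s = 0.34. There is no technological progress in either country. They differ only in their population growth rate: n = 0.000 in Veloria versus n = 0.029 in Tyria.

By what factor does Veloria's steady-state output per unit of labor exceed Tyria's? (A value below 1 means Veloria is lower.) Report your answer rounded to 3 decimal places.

Steady-state y* = [s/(n + δ)]^(α/(1−α)), so the ratio is [ (s_V/(n + δ)_V) / (s_T/(n + δ)_T) ]^0.5152.
s_V/(n + δ)_V = 0.34/0.032 = 10.6250; s_T/(n + δ)_T = 0.34/0.061 = 5.5738.
Ratio = (10.6250/5.5738)^0.5152 = 1.9062^0.5152 ≈ 1.3943

ratio ≈ 1.394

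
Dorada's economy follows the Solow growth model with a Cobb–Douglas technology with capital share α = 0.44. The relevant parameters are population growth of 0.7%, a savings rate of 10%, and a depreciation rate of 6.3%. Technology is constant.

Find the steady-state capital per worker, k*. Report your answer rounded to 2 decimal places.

Steady state requires s·f(k) = (n + δ)·k, i.e. s·k^α = (n + δ)·k.
Dividing both sides by k: k^(1−α) = s / (n + δ).
k^0.56 = 0.10 / (0.007 + 0.063) = 0.10 / 0.070 = 1.4286
k* = 1.4286^(1/0.56) ≈ 1.8907

k* = 1.89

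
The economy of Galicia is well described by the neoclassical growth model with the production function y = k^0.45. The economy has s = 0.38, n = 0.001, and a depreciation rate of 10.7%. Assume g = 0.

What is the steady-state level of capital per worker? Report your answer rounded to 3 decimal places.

k* ≈ 9.849

In steady state, investment equals break-even investment: s·k^α = (n + δ)·k.
Dividing both sides by k: k^(1−α) = s / (n + δ).
k^0.55 = 0.38 / (0.001 + 0.107) = 0.38 / 0.108 = 3.5185
k* = 3.5185^(1/0.55) ≈ 9.8487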